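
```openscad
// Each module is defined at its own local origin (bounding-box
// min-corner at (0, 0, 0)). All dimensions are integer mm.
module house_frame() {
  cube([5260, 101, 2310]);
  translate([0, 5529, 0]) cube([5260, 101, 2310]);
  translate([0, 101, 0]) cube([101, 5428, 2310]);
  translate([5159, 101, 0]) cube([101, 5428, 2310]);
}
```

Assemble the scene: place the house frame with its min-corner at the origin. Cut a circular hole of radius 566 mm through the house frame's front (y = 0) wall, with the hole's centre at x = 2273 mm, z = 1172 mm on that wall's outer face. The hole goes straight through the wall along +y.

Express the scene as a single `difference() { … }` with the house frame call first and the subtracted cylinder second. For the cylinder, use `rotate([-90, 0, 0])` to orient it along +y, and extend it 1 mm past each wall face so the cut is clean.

difference() {
  house_frame();
  translate([2273, -1, 1172]) rotate([-90, 0, 0]) cylinder(h = 103, r = 566);
}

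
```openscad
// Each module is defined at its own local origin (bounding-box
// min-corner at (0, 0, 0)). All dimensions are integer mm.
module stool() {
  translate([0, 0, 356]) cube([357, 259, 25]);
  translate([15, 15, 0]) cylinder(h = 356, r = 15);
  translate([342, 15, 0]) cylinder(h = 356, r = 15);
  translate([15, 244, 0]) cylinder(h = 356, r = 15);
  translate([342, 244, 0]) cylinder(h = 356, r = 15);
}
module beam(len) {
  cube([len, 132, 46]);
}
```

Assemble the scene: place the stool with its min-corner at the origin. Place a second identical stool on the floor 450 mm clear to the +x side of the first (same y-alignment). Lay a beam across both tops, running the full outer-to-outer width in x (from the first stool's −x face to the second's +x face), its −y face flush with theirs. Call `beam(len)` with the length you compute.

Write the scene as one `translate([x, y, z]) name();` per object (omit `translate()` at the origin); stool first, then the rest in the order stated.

stool();
translate([807, 0, 0]) stool();
translate([0, 0, 381]) beam(1164);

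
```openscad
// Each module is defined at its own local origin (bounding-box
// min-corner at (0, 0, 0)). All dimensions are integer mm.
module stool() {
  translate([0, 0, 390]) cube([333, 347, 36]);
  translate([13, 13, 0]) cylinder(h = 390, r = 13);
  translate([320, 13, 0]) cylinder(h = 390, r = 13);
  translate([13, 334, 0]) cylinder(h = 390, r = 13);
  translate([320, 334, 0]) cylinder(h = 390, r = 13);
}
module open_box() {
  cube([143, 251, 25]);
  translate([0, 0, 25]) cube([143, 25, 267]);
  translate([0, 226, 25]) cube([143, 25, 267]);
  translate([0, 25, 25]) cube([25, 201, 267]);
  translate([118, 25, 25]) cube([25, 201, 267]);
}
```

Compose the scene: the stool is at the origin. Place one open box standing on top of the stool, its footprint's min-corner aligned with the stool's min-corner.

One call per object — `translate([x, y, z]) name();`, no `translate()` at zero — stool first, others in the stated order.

stool();
translate([0, 0, 426]) open_box();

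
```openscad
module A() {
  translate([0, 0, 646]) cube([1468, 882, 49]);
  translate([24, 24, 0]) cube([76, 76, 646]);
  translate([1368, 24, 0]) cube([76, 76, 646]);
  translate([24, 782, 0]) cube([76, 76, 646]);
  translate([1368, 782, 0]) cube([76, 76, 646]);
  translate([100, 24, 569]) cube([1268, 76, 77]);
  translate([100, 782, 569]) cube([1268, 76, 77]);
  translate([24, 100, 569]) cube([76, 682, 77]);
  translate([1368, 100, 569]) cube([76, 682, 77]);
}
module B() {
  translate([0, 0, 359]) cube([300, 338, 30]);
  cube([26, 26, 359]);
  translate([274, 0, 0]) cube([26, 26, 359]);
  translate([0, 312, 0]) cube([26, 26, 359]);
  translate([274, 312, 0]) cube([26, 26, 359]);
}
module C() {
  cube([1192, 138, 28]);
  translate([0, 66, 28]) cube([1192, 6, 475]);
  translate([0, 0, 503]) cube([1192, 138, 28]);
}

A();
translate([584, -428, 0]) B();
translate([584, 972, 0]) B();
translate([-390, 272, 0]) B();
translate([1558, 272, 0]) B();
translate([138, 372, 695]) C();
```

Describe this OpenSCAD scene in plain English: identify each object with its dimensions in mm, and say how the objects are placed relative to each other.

A is a table: top 1468 mm (x) × 882 mm (y), 49 mm thick, upper face at z = 695 mm, on four 76×76 mm square legs, each inset 24 mm from the nearest pair of top edges, running from z = 0 to the bottom of the top. Four apron rails, 76 mm thick and 77 mm tall, run between adjacent legs with their top edges flush with the underside of the top and their outer faces flush with the legs' outer faces.

B is a four-legged stool. The seat is 300×338 mm, 30 mm thick, top at z = 389 mm. It stands on four square legs, each 26×26 mm in cross-section, from z = 0 to the seat underside, each flush with a corner of the seat.

C is an I-beam lying along x, 1192 mm long. Overall section height 531 mm. Two flanges 138 mm wide (y) and 28 mm thick, one on the floor and one at the top; a web 6 mm thick runs between them, centred on the flange width.

Four stools sit around the table at the −y, +y, −x, +x sides. The I-beam is on top of the table, centred.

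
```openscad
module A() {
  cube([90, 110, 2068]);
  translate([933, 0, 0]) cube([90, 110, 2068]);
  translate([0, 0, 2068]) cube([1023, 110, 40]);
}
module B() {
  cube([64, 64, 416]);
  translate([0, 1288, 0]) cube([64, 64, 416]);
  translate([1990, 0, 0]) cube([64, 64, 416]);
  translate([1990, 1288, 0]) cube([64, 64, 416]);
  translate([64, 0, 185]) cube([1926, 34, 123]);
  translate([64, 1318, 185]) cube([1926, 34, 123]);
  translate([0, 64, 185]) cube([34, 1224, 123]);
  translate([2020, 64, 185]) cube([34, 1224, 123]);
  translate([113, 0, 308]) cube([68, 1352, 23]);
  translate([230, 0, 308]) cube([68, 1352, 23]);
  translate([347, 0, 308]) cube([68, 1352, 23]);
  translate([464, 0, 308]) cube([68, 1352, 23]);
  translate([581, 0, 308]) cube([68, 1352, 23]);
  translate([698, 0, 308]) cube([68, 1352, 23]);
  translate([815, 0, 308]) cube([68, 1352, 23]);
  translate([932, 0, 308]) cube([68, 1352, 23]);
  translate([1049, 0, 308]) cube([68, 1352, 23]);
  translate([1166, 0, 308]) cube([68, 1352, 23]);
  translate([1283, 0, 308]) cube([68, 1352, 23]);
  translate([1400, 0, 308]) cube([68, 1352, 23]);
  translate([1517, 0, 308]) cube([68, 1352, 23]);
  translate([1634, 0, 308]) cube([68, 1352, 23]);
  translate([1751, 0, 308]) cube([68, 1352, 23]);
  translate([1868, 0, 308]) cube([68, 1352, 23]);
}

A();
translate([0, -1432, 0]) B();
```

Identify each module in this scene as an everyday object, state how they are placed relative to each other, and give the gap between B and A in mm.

A is a door frame. B is a bed frame. The bed frame is on the floor beside the door frame on its −y side. The gap between the bed frame and the door frame is 80 mm.

The bed frame's nearest face is 80 mm from the door frame's −y face.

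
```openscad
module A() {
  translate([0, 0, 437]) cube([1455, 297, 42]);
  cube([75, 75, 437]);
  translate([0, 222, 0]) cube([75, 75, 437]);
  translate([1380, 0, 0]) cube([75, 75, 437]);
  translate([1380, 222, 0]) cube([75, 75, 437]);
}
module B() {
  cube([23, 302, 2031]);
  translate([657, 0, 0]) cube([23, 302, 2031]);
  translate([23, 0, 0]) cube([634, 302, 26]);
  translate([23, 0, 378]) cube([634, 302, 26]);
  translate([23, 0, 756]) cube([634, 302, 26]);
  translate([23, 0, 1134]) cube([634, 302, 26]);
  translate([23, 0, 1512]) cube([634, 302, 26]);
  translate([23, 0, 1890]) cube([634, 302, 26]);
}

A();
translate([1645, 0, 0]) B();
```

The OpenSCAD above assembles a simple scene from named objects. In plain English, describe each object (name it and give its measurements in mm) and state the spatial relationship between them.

A is a bench: a 1455×297 mm seat slab, 42 mm thick, top at z = 479 mm, on four 75×75 mm square legs flush with the seat corners and standing on z = 0.

B is a bookshelf 680 mm wide overall, 302 mm deep and 2031 mm tall. The two sides are 23 mm thick vertical panels. 6 horizontal shelves of 26 mm thickness span between the inner faces of the sides; the lowest shelf sits on the floor and shelves are stacked with a clear vertical gap of 352 mm between each pair.

The bookshelf is on the floor beside the bench on its +x side.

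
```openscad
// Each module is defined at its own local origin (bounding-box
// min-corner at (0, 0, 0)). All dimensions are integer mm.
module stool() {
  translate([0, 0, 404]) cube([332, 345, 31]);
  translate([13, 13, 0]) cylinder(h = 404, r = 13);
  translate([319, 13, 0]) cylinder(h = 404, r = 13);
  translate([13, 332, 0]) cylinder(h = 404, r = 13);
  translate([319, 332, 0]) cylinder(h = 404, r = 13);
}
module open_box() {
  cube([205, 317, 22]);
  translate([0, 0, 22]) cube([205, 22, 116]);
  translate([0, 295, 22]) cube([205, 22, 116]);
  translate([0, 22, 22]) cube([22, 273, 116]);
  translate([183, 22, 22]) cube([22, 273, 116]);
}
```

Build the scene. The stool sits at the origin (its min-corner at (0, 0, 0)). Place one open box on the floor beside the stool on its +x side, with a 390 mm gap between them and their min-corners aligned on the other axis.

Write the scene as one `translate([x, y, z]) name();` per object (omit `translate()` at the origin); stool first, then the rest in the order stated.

stool();
translate([722, 0, 0]) open_box();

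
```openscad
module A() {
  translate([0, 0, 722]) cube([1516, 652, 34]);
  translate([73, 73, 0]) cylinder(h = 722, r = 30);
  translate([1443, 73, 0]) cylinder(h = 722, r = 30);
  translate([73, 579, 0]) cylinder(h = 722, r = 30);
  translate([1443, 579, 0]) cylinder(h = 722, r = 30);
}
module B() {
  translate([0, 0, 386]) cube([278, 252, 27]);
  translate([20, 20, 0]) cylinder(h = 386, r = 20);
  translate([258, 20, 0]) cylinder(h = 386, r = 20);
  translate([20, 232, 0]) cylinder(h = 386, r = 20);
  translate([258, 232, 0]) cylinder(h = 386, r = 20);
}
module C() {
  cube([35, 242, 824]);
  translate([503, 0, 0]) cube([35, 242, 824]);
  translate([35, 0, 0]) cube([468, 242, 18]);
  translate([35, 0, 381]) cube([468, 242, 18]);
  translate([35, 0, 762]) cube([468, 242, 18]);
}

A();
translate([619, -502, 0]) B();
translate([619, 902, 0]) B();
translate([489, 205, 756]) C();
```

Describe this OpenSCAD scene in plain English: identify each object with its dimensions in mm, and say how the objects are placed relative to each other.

A is a rectangular dining table. The top is 1516×652×34 mm with its upper surface at z = 756 mm. It stands on four round legs of 60 mm diameter, each leg's bounding box inset 43 mm from the nearest pair of top edges, running from the floor to the underside of the top.

B is a four-legged stool. The seat is 278×252 mm, 27 mm thick, top at z = 413 mm. It stands on four round legs, each 40 mm in diameter, from z = 0 to the seat underside, each leg's axis is inset half a diameter from the nearest pair of seat edges (so the leg's bounding box is flush with the corner).

C is a bookshelf 538 mm wide overall, 242 mm deep and 824 mm tall. The two sides are 35 mm thick vertical panels. 3 horizontal shelves of 18 mm thickness span between the inner faces of the sides; the lowest shelf sits on the floor and shelves are stacked with a clear vertical gap of 363 mm between each pair.

Two stools sit around the table at the −y, +y sides. The bookshelf is on top of the table, centred.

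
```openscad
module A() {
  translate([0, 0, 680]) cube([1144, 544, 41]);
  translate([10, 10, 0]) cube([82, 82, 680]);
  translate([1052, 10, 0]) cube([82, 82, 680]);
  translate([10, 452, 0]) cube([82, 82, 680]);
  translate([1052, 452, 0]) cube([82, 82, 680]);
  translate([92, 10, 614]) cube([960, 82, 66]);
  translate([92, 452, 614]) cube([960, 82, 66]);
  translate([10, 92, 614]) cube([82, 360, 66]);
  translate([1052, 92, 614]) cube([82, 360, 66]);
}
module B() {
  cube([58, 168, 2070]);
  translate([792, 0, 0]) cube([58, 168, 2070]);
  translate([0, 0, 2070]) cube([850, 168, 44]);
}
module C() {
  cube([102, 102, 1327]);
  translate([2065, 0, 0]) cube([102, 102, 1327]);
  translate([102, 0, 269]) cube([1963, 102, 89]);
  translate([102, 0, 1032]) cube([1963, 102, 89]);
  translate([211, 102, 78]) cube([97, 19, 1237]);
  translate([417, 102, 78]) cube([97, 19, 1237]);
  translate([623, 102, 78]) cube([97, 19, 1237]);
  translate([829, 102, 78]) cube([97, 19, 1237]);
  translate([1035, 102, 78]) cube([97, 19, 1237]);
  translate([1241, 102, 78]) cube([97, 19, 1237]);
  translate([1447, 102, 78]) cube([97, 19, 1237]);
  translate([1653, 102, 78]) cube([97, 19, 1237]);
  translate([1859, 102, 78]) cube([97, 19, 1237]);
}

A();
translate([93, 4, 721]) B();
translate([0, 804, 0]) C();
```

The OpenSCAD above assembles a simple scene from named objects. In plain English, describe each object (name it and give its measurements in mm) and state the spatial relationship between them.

A is a table with a 1144×544 mm rectangular top, 41 mm thick, top surface at z = 721 mm, supported by four 82×82 mm square legs, each inset 10 mm from the nearest pair of top edges, running from the floor. Four apron rails, 82 mm thick and 66 mm tall, run between adjacent legs with their top edges flush with the underside of the top and their outer faces flush with the legs' outer faces.

B is a rectangular door frame: two vertical jambs of 58×168 mm section, 2070 mm tall, with a clear opening 734 mm wide between their inner faces. A header 44 mm tall and 168 mm deep lies on top of the jambs and spans the full outside width.

C is a fence section. Two 102×102 mm posts, 1327 mm tall, stand on the floor with a clear span of 1963 mm between their inner faces. Two horizontal rails of 102×89 mm section span the gap between the posts with their undersides at z = 269 mm and z = 1032 mm, flush with the posts' −y face. 9 pickets, each 97 mm wide, 19 mm thick and 1237 mm tall, are fixed to the +y face of the rails with their bottoms at z = 78 mm, evenly spaced across the span with equal gaps (rounded down to the nearest mm) at the −x end and between each pair — any rounding remainder accumulates at the +x end.

The door frame is on top of the table. The fence section is on the floor beside the table on its +y side.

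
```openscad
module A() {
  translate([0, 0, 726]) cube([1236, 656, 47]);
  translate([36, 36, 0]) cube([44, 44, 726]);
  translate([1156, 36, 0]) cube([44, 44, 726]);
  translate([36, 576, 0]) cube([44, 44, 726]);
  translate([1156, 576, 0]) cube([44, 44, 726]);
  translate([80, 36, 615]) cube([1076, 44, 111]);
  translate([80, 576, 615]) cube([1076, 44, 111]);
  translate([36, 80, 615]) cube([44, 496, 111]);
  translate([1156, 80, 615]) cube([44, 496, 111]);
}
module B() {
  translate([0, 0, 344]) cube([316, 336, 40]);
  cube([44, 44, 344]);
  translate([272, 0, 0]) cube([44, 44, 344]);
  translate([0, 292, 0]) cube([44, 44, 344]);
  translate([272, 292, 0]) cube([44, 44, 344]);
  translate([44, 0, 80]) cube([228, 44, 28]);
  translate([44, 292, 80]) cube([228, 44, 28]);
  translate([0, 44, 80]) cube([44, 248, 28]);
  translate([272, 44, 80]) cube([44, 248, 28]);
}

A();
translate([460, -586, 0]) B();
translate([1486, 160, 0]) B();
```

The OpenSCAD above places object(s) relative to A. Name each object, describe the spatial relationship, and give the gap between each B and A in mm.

Each stool's nearest face is 250 mm from the table's bounding box.

A is a table. B is a stool. Two stools sit around the table at the −y, +x sides. The gap between each stool and the table is 250 mm.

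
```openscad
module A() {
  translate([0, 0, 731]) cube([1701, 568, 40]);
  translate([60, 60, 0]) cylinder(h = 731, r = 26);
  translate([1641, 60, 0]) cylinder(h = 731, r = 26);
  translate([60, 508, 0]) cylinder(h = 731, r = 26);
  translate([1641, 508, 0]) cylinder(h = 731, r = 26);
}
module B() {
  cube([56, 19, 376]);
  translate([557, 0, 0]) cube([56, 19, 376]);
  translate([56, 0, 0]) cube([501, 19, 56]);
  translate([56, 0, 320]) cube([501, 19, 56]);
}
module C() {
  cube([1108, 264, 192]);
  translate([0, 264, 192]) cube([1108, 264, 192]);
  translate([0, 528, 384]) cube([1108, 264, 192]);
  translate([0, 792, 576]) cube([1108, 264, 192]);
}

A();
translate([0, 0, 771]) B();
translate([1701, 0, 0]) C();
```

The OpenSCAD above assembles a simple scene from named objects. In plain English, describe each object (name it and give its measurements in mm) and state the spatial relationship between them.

A is a table with a 1701×568 mm rectangular top, 40 mm thick, top surface at z = 771 mm, supported by four round legs of 52 mm diameter, each leg's bounding box inset 34 mm from the nearest pair of top edges, running from the floor.

B is a picture frame with a 501×264 mm rectangular opening (x by z) and a uniform 56 mm border on every side. Frame depth is 19 mm along y. It is built from two vertical stiles running the full outside height and two horizontal rails spanning the gap between the stiles.

C is a straight staircase of 4 solid steps. Each step is 1108 mm wide (x), 264 mm deep (y, the going) and 192 mm tall (the rise). The first step rests on the floor; each subsequent step sits one going further in +y and one rise higher in +z, directly behind and above the previous step with no overlap.

The picture frame is on top of the table. The staircase is against the table's +x side, with their −y faces flush.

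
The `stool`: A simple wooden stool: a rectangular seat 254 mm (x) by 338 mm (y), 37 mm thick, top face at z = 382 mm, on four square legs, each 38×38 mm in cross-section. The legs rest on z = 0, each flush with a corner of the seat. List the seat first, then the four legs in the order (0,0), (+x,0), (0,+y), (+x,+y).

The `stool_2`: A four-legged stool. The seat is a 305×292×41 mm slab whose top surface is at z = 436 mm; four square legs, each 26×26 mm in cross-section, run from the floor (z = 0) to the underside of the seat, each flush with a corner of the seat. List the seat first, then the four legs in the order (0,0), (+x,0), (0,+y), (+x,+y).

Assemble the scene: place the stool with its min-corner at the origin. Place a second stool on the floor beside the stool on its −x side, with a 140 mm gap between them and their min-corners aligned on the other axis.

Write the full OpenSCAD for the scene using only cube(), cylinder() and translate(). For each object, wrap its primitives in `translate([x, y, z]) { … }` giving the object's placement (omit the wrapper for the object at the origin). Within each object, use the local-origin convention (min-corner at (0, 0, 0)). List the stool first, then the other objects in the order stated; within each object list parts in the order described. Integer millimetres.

translate([0, 0, 345]) cube([254, 338, 37]);
cube([38, 38, 345]);
translate([216, 0, 0]) cube([38, 38, 345]);
translate([0, 300, 0]) cube([38, 38, 345]);
translate([216, 300, 0]) cube([38, 38, 345]);
translate([-445, 0, 0]) {
  translate([0, 0, 395]) cube([305, 292, 41]);
  cube([26, 26, 395]);
  translate([279, 0, 0]) cube([26, 26, 395]);
  translate([0, 266, 0]) cube([26, 26, 395]);
  translate([279, 266, 0]) cube([26, 26, 395]);
}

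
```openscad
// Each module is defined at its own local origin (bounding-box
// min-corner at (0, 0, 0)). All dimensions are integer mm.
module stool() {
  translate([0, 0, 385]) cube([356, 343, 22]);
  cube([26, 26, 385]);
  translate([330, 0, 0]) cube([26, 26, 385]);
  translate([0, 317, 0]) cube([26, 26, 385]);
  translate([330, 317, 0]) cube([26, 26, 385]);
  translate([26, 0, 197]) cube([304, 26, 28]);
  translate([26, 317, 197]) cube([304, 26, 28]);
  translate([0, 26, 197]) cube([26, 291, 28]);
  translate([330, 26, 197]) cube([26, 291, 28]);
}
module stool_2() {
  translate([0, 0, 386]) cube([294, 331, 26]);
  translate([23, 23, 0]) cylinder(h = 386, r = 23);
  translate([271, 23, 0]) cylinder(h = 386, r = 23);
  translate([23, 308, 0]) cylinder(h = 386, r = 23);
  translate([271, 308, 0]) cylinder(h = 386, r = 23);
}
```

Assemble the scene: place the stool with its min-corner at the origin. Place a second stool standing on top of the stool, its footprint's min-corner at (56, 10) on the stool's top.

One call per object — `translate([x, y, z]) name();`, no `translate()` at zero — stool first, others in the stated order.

stool();
translate([56, 10, 407]) stool_2();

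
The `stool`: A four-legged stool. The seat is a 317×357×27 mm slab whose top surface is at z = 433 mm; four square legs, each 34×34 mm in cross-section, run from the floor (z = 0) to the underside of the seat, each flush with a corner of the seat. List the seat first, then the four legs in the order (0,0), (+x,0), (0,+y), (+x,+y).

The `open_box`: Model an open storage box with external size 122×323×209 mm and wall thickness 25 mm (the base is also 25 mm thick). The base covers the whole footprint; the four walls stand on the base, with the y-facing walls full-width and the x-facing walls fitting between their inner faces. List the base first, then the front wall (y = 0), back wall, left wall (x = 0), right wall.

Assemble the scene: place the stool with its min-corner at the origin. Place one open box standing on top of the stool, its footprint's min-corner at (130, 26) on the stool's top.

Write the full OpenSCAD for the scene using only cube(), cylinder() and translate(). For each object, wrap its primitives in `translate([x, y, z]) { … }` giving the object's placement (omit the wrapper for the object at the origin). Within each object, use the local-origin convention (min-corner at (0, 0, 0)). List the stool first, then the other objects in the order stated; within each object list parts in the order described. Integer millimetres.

translate([0, 0, 406]) cube([317, 357, 27]);
cube([34, 34, 406]);
translate([283, 0, 0]) cube([34, 34, 406]);
translate([0, 323, 0]) cube([34, 34, 406]);
translate([283, 323, 0]) cube([34, 34, 406]);
translate([130, 26, 433]) {
  cube([122, 323, 25]);
  translate([0, 0, 25]) cube([122, 25, 184]);
  translate([0, 298, 25]) cube([122, 25, 184]);
  translate([0, 25, 25]) cube([25, 273, 184]);
  translate([97, 25, 25]) cube([25, 273, 184]);
}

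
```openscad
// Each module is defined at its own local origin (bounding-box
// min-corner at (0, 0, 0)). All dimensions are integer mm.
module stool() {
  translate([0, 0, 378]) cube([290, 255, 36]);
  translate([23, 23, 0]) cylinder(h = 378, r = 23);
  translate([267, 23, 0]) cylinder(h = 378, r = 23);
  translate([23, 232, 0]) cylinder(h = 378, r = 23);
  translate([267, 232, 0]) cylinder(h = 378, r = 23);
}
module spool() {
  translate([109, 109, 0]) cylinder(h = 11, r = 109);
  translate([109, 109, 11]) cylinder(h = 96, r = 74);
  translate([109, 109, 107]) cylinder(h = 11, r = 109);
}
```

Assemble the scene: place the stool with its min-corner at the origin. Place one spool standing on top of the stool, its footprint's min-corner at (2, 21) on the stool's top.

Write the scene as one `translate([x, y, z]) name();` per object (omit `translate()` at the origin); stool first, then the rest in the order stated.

stool();
translate([2, 21, 414]) spool();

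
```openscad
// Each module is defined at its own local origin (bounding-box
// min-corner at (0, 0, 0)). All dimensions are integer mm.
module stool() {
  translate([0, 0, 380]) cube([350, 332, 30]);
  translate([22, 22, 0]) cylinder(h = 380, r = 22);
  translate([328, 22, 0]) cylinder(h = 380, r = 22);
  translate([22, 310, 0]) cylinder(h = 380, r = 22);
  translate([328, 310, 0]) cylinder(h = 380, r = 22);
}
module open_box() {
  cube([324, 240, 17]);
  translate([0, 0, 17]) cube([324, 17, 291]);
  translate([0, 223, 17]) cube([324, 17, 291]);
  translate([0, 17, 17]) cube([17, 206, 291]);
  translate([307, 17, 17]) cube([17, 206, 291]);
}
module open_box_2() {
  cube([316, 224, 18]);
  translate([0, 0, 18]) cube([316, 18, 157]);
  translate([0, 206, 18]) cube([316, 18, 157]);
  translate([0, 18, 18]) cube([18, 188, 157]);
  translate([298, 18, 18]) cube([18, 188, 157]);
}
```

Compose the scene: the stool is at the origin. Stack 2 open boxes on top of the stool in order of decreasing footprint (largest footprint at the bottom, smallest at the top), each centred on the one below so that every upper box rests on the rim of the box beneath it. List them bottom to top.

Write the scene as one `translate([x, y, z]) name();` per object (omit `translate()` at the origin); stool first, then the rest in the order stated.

stool();
translate([13, 46, 410]) open_box();
translate([17, 54, 718]) open_box_2();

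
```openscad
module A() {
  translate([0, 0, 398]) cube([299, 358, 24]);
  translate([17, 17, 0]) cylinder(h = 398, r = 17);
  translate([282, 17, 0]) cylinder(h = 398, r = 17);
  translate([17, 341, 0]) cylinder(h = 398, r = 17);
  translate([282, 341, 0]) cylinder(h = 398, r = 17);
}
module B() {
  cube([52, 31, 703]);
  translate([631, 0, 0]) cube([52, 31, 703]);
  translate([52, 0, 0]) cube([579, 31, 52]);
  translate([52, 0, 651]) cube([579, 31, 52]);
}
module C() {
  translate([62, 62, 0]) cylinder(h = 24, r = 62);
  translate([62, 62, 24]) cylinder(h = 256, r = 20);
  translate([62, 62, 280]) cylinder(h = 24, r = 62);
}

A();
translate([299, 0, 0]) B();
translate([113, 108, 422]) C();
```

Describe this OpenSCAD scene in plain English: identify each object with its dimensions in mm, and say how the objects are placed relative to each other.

A is a four-legged stool. The seat is 299×358 mm, 24 mm thick, top at z = 422 mm. It stands on four round legs, each 34 mm in diameter, from z = 0 to the seat underside, each leg's axis is inset half a diameter from the nearest pair of seat edges (so the leg's bounding box is flush with the corner).

B is a picture frame with a 579×599 mm rectangular opening (x by z) and a uniform 52 mm border on every side. Frame depth is 31 mm along y. It is built from two vertical stiles running the full outside height and two horizontal rails spanning the gap between the stiles.

C is a spool: two coaxial disc flanges of radius 62 mm and thickness 24 mm, joined by a core cylinder of radius 20 mm and height 256 mm. The lower flange rests on z = 0 and the three cylinders share a vertical axis.

The picture frame is against the stool's +x side, with their −y faces flush. The spool is on top of the stool.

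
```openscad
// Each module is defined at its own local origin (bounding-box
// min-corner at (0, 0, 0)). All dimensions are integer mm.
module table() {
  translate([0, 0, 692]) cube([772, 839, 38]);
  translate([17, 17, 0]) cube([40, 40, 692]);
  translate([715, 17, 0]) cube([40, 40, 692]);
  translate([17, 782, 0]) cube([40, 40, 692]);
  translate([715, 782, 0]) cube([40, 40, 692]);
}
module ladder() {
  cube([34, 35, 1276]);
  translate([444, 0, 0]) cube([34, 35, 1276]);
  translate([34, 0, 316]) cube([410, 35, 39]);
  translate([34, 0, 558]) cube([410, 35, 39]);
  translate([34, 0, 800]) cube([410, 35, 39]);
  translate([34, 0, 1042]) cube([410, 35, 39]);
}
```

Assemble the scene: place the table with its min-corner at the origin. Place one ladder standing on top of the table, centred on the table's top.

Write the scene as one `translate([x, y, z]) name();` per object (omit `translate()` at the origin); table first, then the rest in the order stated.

table();
translate([147, 402, 730]) ladder();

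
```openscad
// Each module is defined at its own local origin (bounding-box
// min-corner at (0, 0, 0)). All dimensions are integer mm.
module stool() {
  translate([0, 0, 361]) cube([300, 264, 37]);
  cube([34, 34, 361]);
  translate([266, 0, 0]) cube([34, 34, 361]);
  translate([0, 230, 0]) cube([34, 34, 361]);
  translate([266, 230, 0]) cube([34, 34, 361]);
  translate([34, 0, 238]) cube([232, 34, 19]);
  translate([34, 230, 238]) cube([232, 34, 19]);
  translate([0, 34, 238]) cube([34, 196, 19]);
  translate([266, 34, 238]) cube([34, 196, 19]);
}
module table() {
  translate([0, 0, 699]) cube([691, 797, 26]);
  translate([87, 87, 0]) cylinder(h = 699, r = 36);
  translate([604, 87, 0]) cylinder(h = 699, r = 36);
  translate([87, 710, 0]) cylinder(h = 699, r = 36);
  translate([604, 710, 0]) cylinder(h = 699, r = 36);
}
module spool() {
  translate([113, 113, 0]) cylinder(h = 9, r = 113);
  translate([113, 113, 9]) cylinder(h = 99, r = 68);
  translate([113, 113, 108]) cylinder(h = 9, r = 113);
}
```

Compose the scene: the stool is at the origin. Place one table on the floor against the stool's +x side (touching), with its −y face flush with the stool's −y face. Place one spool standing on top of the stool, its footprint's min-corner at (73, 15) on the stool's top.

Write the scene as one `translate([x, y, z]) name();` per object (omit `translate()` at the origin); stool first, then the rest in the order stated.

stool();
translate([300, 0, 0]) table();
translate([73, 15, 398]) spool();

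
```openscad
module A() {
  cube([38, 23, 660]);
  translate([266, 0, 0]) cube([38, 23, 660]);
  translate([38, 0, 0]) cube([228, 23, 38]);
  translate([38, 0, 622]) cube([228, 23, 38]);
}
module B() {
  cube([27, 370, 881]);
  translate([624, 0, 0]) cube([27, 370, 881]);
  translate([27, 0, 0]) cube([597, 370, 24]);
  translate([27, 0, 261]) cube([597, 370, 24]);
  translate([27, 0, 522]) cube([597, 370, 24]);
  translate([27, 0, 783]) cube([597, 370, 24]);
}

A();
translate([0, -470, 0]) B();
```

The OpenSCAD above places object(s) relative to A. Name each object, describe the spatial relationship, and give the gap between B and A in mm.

The bookshelf's nearest face is 100 mm from the picture frame's −y face.

A is a picture frame. B is a bookshelf. The bookshelf is on the floor beside the picture frame on its −y side. The gap between the bookshelf and the picture frame is 100 mm.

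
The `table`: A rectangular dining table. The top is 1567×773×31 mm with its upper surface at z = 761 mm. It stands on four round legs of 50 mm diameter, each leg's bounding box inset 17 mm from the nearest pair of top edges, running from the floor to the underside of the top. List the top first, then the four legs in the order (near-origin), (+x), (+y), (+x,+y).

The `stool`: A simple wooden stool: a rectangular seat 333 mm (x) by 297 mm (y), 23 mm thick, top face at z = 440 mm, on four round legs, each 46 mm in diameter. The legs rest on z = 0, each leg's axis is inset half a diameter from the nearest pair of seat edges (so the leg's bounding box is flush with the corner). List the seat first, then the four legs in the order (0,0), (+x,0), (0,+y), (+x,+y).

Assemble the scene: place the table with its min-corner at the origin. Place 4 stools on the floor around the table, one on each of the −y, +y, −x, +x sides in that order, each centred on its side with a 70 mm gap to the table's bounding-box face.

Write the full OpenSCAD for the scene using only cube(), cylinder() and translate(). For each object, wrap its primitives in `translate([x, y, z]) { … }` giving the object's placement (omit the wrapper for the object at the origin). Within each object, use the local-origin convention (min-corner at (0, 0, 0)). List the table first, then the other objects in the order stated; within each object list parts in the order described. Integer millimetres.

translate([0, 0, 730]) cube([1567, 773, 31]);
translate([42, 42, 0]) cylinder(h = 730, r = 25);
translate([1525, 42, 0]) cylinder(h = 730, r = 25);
translate([42, 731, 0]) cylinder(h = 730, r = 25);
translate([1525, 731, 0]) cylinder(h = 730, r = 25);
translate([617, -367, 0]) {
  translate([0, 0, 417]) cube([333, 297, 23]);
  translate([23, 23, 0]) cylinder(h = 417, r = 23);
  translate([310, 23, 0]) cylinder(h = 417, r = 23);
  translate([23, 274, 0]) cylinder(h = 417, r = 23);
  translate([310, 274, 0]) cylinder(h = 417, r = 23);
}
translate([617, 843, 0]) {
  translate([0, 0, 417]) cube([333, 297, 23]);
  translate([23, 23, 0]) cylinder(h = 417, r = 23);
  translate([310, 23, 0]) cylinder(h = 417, r = 23);
  translate([23, 274, 0]) cylinder(h = 417, r = 23);
  translate([310, 274, 0]) cylinder(h = 417, r = 23);
}
translate([-403, 238, 0]) {
  translate([0, 0, 417]) cube([333, 297, 23]);
  translate([23, 23, 0]) cylinder(h = 417, r = 23);
  translate([310, 23, 0]) cylinder(h = 417, r = 23);
  translate([23, 274, 0]) cylinder(h = 417, r = 23);
  translate([310, 274, 0]) cylinder(h = 417, r = 23);
}
translate([1637, 238, 0]) {
  translate([0, 0, 417]) cube([333, 297, 23]);
  translate([23, 23, 0]) cylinder(h = 417, r = 23);
  translate([310, 23, 0]) cylinder(h = 417, r = 23);
  translate([23, 274, 0]) cylinder(h = 417, r = 23);
  translate([310, 274, 0]) cylinder(h = 417, r = 23);
}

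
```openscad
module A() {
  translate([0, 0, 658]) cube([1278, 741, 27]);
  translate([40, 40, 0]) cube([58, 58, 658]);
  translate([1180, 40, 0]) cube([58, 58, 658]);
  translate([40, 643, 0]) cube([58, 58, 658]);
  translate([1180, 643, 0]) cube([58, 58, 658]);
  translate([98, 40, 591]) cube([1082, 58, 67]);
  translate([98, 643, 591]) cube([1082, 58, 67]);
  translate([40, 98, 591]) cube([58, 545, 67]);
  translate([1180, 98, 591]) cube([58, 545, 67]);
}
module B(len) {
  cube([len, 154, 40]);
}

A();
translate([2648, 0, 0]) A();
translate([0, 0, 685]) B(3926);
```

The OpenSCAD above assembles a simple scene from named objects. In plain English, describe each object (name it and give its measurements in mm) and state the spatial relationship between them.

A is a rectangular dining table. The top is 1278×741×27 mm with its upper surface at z = 685 mm. It stands on four 58×58 mm square legs, each inset 40 mm from the nearest pair of top edges, running from the floor to the underside of the top. Four apron rails, 58 mm thick and 67 mm tall, run between adjacent legs with their top edges flush with the underside of the top and their outer faces flush with the legs' outer faces.

B is a rectangular beam 3926 mm long (x), 154 mm deep (y), 40 mm thick (z).

The beam spans the tops of two tables placed 1370 mm apart, resting at z = 685 mm.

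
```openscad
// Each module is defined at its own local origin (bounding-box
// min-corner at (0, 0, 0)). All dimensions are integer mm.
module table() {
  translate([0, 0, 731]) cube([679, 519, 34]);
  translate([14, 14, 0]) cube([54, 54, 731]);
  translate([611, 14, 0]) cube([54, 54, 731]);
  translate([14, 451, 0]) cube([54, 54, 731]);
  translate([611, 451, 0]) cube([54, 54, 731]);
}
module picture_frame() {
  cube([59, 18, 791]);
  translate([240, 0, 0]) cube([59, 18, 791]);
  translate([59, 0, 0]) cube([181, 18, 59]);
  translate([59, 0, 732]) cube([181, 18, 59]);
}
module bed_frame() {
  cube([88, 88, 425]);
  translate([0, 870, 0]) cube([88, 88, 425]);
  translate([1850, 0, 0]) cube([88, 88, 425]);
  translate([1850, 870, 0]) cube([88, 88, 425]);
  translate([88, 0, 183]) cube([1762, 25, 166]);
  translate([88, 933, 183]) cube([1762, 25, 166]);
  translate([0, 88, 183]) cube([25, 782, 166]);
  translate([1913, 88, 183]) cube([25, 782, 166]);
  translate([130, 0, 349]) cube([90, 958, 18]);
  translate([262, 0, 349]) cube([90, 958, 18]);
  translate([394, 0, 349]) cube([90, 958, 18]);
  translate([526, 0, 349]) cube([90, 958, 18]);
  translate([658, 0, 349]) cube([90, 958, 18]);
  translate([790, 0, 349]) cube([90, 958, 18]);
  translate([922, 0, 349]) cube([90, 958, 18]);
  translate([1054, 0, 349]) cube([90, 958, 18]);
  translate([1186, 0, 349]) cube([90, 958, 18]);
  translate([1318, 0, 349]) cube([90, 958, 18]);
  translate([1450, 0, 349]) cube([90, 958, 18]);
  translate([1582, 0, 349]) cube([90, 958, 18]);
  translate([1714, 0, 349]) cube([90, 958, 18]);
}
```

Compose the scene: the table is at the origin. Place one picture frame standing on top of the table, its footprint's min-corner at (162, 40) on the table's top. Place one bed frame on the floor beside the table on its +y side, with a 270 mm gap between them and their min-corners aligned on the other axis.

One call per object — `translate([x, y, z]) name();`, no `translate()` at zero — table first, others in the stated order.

table();
translate([162, 40, 765]) picture_frame();
translate([0, 789, 0]) bed_frame();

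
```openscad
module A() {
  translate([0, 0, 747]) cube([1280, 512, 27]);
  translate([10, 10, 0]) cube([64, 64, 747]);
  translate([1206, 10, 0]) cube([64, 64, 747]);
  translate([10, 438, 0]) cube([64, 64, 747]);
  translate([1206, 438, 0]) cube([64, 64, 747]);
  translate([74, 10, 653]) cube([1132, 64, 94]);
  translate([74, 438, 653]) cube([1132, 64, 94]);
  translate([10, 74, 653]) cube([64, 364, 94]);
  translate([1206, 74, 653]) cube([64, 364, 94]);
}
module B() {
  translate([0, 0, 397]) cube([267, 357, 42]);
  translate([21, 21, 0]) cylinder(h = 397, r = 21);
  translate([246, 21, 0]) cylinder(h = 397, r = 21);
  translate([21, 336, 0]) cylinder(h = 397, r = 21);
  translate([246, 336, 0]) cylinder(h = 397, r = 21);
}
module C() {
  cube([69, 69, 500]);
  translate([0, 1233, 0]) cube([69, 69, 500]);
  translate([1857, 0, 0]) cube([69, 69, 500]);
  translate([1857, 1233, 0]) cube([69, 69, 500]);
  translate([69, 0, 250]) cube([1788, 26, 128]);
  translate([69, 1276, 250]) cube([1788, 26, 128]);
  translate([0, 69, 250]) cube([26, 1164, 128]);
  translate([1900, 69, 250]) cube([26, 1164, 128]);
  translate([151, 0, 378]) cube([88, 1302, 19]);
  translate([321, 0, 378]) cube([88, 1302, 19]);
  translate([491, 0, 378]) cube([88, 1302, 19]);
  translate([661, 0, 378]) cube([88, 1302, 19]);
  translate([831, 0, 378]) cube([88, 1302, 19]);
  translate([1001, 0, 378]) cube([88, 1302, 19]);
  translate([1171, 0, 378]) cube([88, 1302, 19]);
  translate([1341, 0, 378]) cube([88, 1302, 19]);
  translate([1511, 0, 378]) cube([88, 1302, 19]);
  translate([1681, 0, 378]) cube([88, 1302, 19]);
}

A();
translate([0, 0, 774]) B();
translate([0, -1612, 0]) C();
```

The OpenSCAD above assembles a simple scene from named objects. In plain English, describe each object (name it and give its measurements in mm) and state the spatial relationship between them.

A is a table: top 1280 mm (x) × 512 mm (y), 27 mm thick, upper face at z = 774 mm, on four 64×64 mm square legs, each inset 10 mm from the nearest pair of top edges, running from z = 0 to the bottom of the top. Four apron rails, 64 mm thick and 94 mm tall, run between adjacent legs with their top edges flush with the underside of the top and their outer faces flush with the legs' outer faces.

B is a four-legged stool. The seat is a 267×357×42 mm slab whose top surface is at z = 439 mm; four round legs, each 42 mm in diameter, run from the floor (z = 0) to the underside of the seat, each leg's axis is inset half a diameter from the nearest pair of seat edges (so the leg's bounding box is flush with the corner).

C is a bed frame 1926 mm long (x) by 1302 mm wide (y). Four 69×69 mm corner posts, 500 mm tall, at the corners of the footprint. Four rails of 26 mm thickness and 128 mm height run between adjacent posts with their undersides at z = 250 mm, their outer faces flush with the outside of the frame (the two x-running rails run between the posts' inner faces; the two y-running rails run between the posts' inner faces). 10 slats, each 88 mm wide (x) and 19 mm thick, lie across the top of the two x-running rails, running the full 1302 mm width of the frame in y; the slats are evenly spaced along x between the inner faces of the end posts with equal gaps (rounded down to the nearest mm) at the −x end and between each pair — any rounding remainder accumulates at the +x end.

The stool is on top of the table. The bed frame is on the floor beside the table on its −y side.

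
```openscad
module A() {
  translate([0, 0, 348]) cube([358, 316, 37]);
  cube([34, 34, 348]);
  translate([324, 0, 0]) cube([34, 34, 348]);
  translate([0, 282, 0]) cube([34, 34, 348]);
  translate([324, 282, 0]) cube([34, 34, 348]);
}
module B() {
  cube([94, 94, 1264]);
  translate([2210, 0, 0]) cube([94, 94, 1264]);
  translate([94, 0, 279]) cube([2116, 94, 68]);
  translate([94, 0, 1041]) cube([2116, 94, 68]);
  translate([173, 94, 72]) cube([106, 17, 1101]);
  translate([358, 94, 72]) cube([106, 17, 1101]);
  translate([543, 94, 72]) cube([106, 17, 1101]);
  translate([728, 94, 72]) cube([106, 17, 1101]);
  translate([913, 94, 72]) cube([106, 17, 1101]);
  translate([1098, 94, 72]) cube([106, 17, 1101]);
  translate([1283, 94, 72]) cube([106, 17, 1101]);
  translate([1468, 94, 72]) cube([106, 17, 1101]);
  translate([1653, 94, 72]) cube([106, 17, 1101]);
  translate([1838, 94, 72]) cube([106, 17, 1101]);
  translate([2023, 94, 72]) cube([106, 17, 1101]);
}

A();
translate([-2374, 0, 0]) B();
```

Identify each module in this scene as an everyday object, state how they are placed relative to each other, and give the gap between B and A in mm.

The fence section's nearest face is 70 mm from the stool's −x face.

A is a stool. B is a fence section. The fence section is on the floor beside the stool on its −x side. The gap between the fence section and the stool is 70 mm.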